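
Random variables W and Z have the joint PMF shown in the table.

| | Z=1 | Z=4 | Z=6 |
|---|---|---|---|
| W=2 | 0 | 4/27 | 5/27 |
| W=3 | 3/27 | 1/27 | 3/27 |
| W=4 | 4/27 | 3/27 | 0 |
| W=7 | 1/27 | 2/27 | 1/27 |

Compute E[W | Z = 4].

P(Z = 4) = 10/27.
Σ W·P over the event = 2·(4/27) + 3·(1/27) + 4·(3/27) + 7·(2/27) = 37/27.
E[W | Z = 4] = (37/27) / (10/27) = 37/10.

37/10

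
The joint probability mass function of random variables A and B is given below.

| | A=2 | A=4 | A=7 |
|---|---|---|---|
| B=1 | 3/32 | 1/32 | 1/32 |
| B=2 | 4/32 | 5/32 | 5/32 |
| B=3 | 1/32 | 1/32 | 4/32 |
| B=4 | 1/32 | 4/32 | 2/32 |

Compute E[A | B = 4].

P(B = 4) = 7/32.
Summing A·P(A=x,B=y) over the conditioning event gives 1.
E[A | B = 4] = (1) / (7/32) = 32/7.

32/7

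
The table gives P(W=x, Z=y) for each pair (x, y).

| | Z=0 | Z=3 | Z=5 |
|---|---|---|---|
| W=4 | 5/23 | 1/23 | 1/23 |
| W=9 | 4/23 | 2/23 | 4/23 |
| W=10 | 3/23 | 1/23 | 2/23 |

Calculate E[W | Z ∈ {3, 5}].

92/11

P(Z ∈ {3, 5}) = 11/23.
Σ W·P over the event = 4·(1/23) + 4·(1/23) + 9·(2/23) + 9·(4/23) + 10·(1/23) + 10·(2/23) = 4.
E[W | Z ∈ {3, 5}] = (4) / (11/23) = 92/11.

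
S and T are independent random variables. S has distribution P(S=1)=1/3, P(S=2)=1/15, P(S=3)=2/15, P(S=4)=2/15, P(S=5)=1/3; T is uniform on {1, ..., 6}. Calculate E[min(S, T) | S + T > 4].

187/71

P(S + T > 4) = 71/90.
Summing min(S,T)·P(x,y) over outcomes with S + T > 4 gives 187/90.
E[min(S, T) | S + T > 4] = (187/90) / (71/90) = 187/71.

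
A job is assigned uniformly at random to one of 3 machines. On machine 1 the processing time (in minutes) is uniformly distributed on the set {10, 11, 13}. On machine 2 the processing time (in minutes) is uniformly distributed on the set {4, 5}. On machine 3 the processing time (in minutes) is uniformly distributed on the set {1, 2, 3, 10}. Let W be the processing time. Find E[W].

E[W | machine 1] = (10+11+13)/3 = 34/3.
E[W | machine 2] = (4+5)/2 = 9/2.
E[W | machine 3] = (1+2+3+10)/4 = 4.
By the law of total expectation,
E[W] = (1/3)·(34/3) + (1/3)·(9/2) + (1/3)·(4) = 119/18.

119/18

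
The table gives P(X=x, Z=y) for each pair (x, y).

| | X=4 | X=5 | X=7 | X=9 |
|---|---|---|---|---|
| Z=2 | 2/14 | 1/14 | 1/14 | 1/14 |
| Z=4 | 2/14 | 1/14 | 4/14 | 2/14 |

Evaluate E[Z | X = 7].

18/5

P(X = 7) = 5/14.
Σ Z·P over the event = 2·(1/14) + 4·(4/14) = 9/7.
E[Z | X = 7] = (9/7) / (5/14) = 18/5.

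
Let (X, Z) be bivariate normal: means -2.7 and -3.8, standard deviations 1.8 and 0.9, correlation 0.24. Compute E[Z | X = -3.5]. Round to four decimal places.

-3.8960

For a bivariate normal, E[Z | X=x] = μ_Z + ρ·(σ_Z/σ_X)·(x − μ_X).
E[Z | X=-3.5] = -3.8 + (0.24)·(0.9/1.8)·(-3.5 − (-2.7)) = -3.8 + (0.12)·(-0.8) = -3.8960.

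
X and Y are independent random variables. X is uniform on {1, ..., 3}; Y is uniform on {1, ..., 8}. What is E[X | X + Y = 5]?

2

Outcomes with X + Y = 5: (1,4), (2,3), (3,2), each with probability 1/24.
E[X | X + Y = 5] = (1 + 2 + 3) / 3 = 2.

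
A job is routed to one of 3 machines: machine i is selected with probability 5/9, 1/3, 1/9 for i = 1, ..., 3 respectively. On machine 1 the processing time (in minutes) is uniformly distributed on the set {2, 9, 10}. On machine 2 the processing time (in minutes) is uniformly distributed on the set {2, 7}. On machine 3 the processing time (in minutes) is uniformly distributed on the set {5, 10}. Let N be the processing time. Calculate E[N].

56/9

E[N | machine 1] = (2+9+10)/3 = 7.
E[N | machine 2] = (2+7)/2 = 9/2.
E[N | machine 3] = (5+10)/2 = 15/2.
By the law of total expectation,
E[N] = (5/9)·(7) + (1/3)·(9/2) + (1/9)·(15/2) = 56/9.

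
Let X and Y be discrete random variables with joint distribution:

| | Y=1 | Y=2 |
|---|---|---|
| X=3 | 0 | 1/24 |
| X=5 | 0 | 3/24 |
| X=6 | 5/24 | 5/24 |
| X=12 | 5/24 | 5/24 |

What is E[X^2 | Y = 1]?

90

P(Y = 1) = 5/12.
Σ X^2·P over the event = 36·(5/24) + 144·(5/24) = 75/2.
E[X^2 | Y = 1] = (75/2) / (5/12) = 90.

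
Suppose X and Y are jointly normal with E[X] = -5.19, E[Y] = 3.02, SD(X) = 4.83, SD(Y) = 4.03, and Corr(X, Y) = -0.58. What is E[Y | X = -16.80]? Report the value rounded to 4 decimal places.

8.6385

The regression of Y on X has slope ρ·σ_Y/σ_X and passes through (μ_X, μ_Y).
E[Y | X=-16.80] = 3.02 + (-0.58)·(4.03/4.83)·(-16.80 − (-5.19)) = 3.02 + (-0.483934)·(-11.61) = 8.6385.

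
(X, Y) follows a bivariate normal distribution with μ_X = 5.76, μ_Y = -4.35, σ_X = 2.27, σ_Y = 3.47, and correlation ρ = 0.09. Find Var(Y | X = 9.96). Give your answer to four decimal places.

11.9434

The conditional variance in a bivariate normal is σ_Y²(1 − ρ²), independent of x.
Var(Y | X=9.96) = (3.47)²·(1 − (0.09)²) = 12.0409·0.9919 = 11.9434.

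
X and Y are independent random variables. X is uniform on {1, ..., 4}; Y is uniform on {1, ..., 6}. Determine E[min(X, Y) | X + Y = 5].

Outcomes with X + Y = 5: (1,4), (2,3), (3,2), (4,1), each with probability 1/24.
E[min(X, Y) | X + Y = 5] = (1 + 2 + 2 + 1) / 4 = 3/2.

3/2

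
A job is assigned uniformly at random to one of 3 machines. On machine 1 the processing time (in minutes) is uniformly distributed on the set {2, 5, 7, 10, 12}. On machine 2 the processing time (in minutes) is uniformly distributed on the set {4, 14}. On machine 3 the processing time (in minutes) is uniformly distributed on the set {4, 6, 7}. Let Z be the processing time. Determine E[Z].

328/45

E[Z | machine 1] = (2+5+7+10+12)/5 = 36/5.
E[Z | machine 2] = (4+14)/2 = 9.
E[Z | machine 3] = (4+6+7)/3 = 17/3.
By the law of total expectation,
E[Z] = (1/3)·(36/5) + (1/3)·(9) + (1/3)·(17/3) = 328/45.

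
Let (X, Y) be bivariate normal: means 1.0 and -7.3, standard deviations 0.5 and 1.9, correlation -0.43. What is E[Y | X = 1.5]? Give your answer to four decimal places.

-8.1170

E[Y | X=x] = μ_Y + ρ(σ_Y/σ_X)(x − μ_X) for jointly normal variables.
E[Y | X=1.5] = -7.3 + (-0.43)·(1.9/0.5)·(1.5 − (1.0)) = -7.3 + (-1.634)·(0.5) = -8.1170.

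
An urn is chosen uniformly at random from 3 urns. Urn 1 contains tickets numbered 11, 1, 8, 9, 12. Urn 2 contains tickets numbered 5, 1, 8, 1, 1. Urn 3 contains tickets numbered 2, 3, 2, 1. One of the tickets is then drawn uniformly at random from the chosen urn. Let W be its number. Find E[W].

E[W | urn 1] = (11+1+8+9+12)/5 = 41/5.
E[W | urn 2] = (5+1+8+1+1)/5 = 16/5.
E[W | urn 3] = (2+3+2+1)/4 = 2.
E[W] = (1/3)·(41/5) + (1/3)·(16/5) + (1/3)·(2) = 67/15.

67/15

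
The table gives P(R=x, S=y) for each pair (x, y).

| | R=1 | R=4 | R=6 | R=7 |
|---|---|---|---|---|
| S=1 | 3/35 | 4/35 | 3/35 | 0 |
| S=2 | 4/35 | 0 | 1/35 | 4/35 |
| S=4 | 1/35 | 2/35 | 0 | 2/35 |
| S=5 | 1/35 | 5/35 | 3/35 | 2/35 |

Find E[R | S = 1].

P(S = 1) = 2/7.
Σ R·P over the event = 1·(3/35) + 4·(4/35) + 6·(3/35) = 37/35.
E[R | S = 1] = (37/35) / (2/7) = 37/10.

37/10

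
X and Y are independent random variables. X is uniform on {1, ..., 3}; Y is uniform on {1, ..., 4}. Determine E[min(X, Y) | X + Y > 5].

8/3

Outcomes with X + Y > 5: (2,4), (3,3), (3,4), each with probability 1/12.
E[min(X, Y) | X + Y > 5] = (2 + 3 + 3) / 3 = 8/3.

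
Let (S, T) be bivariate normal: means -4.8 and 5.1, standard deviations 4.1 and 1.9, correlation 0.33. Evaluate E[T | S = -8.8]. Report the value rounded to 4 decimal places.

For a bivariate normal, E[T | S=x] = μ_T + ρ·(σ_T/σ_S)·(x − μ_S).
E[T | S=-8.8] = 5.1 + (0.33)·(1.9/4.1)·(-8.8 − (-4.8)) = 5.1 + (0.15293)·(-4) = 4.4883.

4.4883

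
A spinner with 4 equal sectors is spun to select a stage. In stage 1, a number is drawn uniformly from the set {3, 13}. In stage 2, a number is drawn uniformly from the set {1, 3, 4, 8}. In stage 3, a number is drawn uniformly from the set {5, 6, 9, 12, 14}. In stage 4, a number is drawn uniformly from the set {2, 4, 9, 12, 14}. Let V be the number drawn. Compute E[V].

E[V | stage 1] = (3+13)/2 = 8.
E[V | stage 2] = (1+3+4+8)/4 = 4.
E[V | stage 3] = (5+6+9+12+14)/5 = 46/5.
E[V | stage 4] = (2+4+9+12+14)/5 = 41/5.
E[V] = (1/4)·(8) + (1/4)·(4) + (1/4)·(46/5) + (1/4)·(41/5) = 147/20.

147/20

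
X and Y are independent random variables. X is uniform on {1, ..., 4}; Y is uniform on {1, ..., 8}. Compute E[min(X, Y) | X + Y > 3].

67/29

P(X + Y > 3) = 29/32.
Summing min(X,Y)·P(x,y) over outcomes with X + Y > 3 gives 67/32.
E[min(X, Y) | X + Y > 3] = (67/32) / (29/32) = 67/29.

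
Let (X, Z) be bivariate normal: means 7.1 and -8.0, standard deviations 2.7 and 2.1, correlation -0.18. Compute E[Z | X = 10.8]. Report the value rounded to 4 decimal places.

E[Z | X=x] = μ_Z + ρ(σ_Z/σ_X)(x − μ_X) for jointly normal variables.
E[Z | X=10.8] = -8.0 + (-0.18)·(2.1/2.7)·(10.8 − (7.1)) = -8.0 + (-0.14)·(3.7) = -8.5180.

-8.5180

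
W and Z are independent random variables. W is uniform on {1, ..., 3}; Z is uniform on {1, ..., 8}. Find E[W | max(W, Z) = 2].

P(max(W, Z) = 2) = 1/8.
Summing W·P(x,y) over outcomes with max(W, Z) = 2 gives 5/24.
E[W | max(W, Z) = 2] = (5/24) / (1/8) = 5/3.

5/3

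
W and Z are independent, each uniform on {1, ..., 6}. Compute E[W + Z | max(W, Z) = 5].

70/9

P(max(W, Z) = 5) = 1/4.
Summing (W+Z)·P(x,y) over outcomes with max(W, Z) = 5 gives 35/18.
E[W + Z | max(W, Z) = 5] = (35/18) / (1/4) = 70/9.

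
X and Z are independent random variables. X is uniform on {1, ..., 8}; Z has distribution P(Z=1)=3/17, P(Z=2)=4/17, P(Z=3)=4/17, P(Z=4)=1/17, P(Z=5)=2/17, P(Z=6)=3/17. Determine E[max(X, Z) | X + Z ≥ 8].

P(X + Z ≥ 8) = 9/17.
Summing max(X,Z)·P(x,y) over outcomes with X + Z ≥ 8 gives 235/68.
E[max(X, Z) | X + Z ≥ 8] = (235/68) / (9/17) = 235/36.

235/36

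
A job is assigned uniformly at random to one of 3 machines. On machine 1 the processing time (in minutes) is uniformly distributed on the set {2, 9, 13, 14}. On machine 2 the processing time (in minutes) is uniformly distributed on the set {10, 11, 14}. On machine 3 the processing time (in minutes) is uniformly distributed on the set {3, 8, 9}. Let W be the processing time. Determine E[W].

167/18

E[W | machine 1] = (2+9+13+14)/4 = 19/2.
E[W | machine 2] = (10+11+14)/3 = 35/3.
E[W | machine 3] = (3+8+9)/3 = 20/3.
By the law of total expectation,
E[W] = (1/3)·(19/2) + (1/3)·(35/3) + (1/3)·(20/3) = 167/18.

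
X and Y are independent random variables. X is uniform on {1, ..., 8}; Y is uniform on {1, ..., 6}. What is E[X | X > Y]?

P(X > Y) = 9/16.
Summing X·P(x,y) over outcomes with X > Y gives 10/3.
E[X | X > Y] = (10/3) / (9/16) = 160/27.

160/27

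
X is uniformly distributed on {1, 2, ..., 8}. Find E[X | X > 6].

15/2

Given X > 6, X is equally likely to be any of {7, 8}.
E[X | X > 6] = (7 + 8) / 2 = 15/2.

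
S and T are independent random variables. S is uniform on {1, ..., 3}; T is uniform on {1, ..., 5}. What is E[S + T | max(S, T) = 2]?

10/3

Outcomes with max(S, T) = 2: (1,2), (2,1), (2,2), each with probability 1/15.
E[S + T | max(S, T) = 2] = (3 + 3 + 4) / 3 = 10/3.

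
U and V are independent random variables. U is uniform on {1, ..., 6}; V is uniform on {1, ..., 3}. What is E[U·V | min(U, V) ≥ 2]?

P(min(U, V) ≥ 2) = 5/9.
Summing UV·P(x,y) over outcomes with min(U, V) ≥ 2 gives 50/9.
E[U·V | min(U, V) ≥ 2] = (50/9) / (5/9) = 10.

10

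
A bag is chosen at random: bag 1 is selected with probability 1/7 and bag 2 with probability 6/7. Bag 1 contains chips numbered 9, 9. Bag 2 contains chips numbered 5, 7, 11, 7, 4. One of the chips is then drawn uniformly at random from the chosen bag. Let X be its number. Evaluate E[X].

E[X | bag 1] = (9+9)/2 = 9.
E[X | bag 2] = (5+7+11+7+4)/5 = 34/5.
By the law of total expectation,
E[X] = (1/7)·(9) + (6/7)·(34/5) = 249/35.

249/35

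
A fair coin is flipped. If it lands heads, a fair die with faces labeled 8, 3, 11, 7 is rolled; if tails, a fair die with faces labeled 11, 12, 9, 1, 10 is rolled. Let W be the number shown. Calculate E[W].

317/40

E[W | heads] = (8+3+11+7)/4 = 29/4.
E[W | tails] = (11+12+9+1+10)/5 = 43/5.
E[W] = (1/2)·(29/4) + (1/2)·(43/5) = 317/40.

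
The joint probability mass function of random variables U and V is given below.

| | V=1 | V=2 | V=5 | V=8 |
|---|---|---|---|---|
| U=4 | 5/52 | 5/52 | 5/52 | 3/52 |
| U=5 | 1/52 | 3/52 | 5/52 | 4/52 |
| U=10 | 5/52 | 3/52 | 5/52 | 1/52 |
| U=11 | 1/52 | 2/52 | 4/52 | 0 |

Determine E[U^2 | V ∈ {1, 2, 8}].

P(V ∈ {1, 2, 8}) = 33/52.
Summing U^2·P(U=x,V=y) over the conditioning event gives 1671/52.
E[U^2 | V ∈ {1, 2, 8}] = (1671/52) / (33/52) = 557/11.

557/11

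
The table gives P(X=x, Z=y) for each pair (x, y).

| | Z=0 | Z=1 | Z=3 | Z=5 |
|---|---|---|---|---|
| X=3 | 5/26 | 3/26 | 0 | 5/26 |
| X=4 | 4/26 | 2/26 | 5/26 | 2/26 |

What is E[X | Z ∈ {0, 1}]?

P(Z ∈ {0, 1}) = 7/13.
Σ X·P over the event = 3·(5/26) + 3·(3/26) + 4·(4/26) + 4·(2/26) = 24/13.
E[X | Z ∈ {0, 1}] = (24/13) / (7/13) = 24/7.

24/7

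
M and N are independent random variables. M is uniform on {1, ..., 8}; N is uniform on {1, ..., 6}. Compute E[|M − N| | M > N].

P(M > N) = 9/16.
Summing |M−N|·P(x,y) over outcomes with M > N gives 83/48.
E[|M − N| | M > N] = (83/48) / (9/16) = 83/27.

83/27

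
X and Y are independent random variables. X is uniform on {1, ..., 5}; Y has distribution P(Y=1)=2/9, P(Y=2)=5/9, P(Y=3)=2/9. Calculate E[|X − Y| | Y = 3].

P(Y = 3) = 2/9.
Summing |X−Y|·P(x,y) over outcomes with Y = 3 gives 4/15.
E[|X − Y| | Y = 3] = (4/15) / (2/9) = 6/5.

6/5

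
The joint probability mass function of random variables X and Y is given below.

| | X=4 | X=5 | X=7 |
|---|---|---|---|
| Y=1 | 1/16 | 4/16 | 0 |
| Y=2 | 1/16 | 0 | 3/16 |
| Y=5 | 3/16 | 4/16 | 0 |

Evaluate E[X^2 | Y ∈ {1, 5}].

P(Y ∈ {1, 5}) = 3/4.
Σ X^2·P over the event = 16·(1/16) + 16·(3/16) + 25·(4/16) + 25·(4/16) = 33/2.
E[X^2 | Y ∈ {1, 5}] = (33/2) / (3/4) = 22.

22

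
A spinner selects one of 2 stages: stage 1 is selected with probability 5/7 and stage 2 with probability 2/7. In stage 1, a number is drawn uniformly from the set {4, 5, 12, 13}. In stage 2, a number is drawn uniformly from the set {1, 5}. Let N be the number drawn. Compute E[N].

97/14

E[N | stage 1] = (4+5+12+13)/4 = 17/2.
E[N | stage 2] = (1+5)/2 = 3.
By the law of total expectation,
E[N] = (5/7)·(17/2) + (2/7)·(3) = 97/14.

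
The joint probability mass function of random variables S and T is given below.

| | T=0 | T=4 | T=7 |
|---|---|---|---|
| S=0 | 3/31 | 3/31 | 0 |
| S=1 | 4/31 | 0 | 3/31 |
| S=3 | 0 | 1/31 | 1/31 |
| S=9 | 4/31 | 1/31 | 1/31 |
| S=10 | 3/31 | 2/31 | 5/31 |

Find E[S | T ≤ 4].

34/7

P(T ≤ 4) = 21/31.
Σ S·P over the event = 0·(3/31) + 0·(3/31) + 1·(4/31) + 3·(1/31) + 9·(4/31) + 9·(1/31) + 10·(3/31) + 10·(2/31) = 102/31.
E[S | T ≤ 4] = (102/31) / (21/31) = 34/7.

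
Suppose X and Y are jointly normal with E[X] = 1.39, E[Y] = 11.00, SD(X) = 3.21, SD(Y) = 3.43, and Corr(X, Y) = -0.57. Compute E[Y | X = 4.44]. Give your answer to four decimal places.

E[Y | X=x] = μ_Y + ρ(σ_Y/σ_X)(x − μ_X) for jointly normal variables.
E[Y | X=4.44] = 11.00 + (-0.57)·(3.43/3.21)·(4.44 − (1.39)) = 11.00 + (-0.609065)·(3.05) = 9.1424.

9.1424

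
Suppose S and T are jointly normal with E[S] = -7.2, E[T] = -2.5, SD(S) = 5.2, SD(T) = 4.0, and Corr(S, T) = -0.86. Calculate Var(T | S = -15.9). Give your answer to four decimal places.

4.1664

Var(T | S=x) = (1 − ρ²)·σ_T².
Var(T | S=-15.9) = (4.0)²·(1 − (-0.86)²) = 16·0.2604 = 4.1664.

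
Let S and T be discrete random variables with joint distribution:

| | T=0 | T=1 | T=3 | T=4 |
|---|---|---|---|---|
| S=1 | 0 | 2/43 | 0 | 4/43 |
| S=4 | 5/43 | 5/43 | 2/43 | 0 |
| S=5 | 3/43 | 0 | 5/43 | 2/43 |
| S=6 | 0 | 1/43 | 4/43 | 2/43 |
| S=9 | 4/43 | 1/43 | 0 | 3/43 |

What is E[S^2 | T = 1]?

P(T = 1) = 9/43.
Summing S^2·P(S=x,T=y) over the conditioning event gives 199/43.
E[S^2 | T = 1] = (199/43) / (9/43) = 199/9.

199/9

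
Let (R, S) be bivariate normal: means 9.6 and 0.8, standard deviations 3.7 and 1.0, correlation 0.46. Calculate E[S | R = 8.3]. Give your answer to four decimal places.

E[S | R=x] = μ_S + ρ(σ_S/σ_R)(x − μ_R) for jointly normal variables.
E[S | R=8.3] = 0.8 + (0.46)·(1.0/3.7)·(8.3 − (9.6)) = 0.8 + (0.12432)·(-1.3) = 0.6384.

0.6384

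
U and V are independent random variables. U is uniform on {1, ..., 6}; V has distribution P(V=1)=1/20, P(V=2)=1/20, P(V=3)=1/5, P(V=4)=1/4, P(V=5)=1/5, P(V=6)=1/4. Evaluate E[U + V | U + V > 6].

753/85

P(U + V > 6) = 17/24.
Summing (U+V)·P(x,y) over outcomes with U + V > 6 gives 251/40.
E[U + V | U + V > 6] = (251/40) / (17/24) = 753/85.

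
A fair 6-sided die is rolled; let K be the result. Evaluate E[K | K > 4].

11/2

Given K > 4, K is equally likely to be any of {5, 6}.
E[K | K > 4] = (5 + 6) / 2 = 11/2.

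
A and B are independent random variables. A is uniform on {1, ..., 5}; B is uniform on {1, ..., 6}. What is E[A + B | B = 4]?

7

Outcomes with B = 4: (1,4), (2,4), (3,4), (4,4), (5,4), each with probability 1/30.
E[A + B | B = 4] = (5 + 6 + 7 + 8 + 9) / 5 = 7.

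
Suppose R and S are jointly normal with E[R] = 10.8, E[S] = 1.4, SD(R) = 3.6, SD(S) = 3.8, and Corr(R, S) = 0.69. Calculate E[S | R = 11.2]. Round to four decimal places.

The regression of S on R has slope ρ·σ_S/σ_R and passes through (μ_R, μ_S).
E[S | R=11.2] = 1.4 + (0.69)·(3.8/3.6)·(11.2 − (10.8)) = 1.4 + (0.72833)·(0.4) = 1.6913.

1.6913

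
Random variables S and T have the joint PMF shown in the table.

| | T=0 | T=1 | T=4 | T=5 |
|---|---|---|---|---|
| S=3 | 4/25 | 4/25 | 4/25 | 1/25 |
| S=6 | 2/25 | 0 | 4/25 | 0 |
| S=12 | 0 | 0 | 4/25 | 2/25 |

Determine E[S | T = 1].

3

P(T = 1) = 4/25.
Σ S·P over the event = 3·(4/25) = 12/25.
E[S | T = 1] = (12/25) / (4/25) = 3.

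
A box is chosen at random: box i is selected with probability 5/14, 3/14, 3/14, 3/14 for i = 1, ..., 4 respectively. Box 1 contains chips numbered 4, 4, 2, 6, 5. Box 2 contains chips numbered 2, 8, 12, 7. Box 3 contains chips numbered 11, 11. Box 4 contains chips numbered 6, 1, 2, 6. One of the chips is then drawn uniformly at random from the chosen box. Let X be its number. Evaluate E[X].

E[X | box 1] = (4+4+2+6+5)/5 = 21/5.
E[X | box 2] = (2+8+12+7)/4 = 29/4.
E[X | box 3] = (11+11)/2 = 11.
E[X | box 4] = (6+1+2+6)/4 = 15/4.
E[X] = (5/14)·(21/5) + (3/14)·(29/4) + (3/14)·(11) + (3/14)·(15/4) = 87/14.

87/14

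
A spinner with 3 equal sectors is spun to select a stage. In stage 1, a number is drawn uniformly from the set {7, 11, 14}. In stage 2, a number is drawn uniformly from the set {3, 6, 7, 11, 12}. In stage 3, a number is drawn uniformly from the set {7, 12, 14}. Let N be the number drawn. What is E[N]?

442/45

E[N | stage 1] = (7+11+14)/3 = 32/3.
E[N | stage 2] = (3+6+7+11+12)/5 = 39/5.
E[N | stage 3] = (7+12+14)/3 = 11.
By the law of total expectation,
E[N] = (1/3)·(32/3) + (1/3)·(39/5) + (1/3)·(11) = 442/45.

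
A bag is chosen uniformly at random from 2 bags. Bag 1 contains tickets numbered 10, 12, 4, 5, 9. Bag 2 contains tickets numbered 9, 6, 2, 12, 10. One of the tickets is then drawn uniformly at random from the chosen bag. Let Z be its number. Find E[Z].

E[Z | bag 1] = (10+12+4+5+9)/5 = 8.
E[Z | bag 2] = (9+6+2+12+10)/5 = 39/5.
E[Z] = (1/2)·(8) + (1/2)·(39/5) = 79/10.

79/10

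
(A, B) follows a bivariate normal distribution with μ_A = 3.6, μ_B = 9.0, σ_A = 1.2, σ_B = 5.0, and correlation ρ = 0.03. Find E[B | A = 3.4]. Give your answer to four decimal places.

8.9750

For a bivariate normal, E[B | A=x] = μ_B + ρ·(σ_B/σ_A)·(x − μ_A).
E[B | A=3.4] = 9.0 + (0.03)·(5.0/1.2)·(3.4 − (3.6)) = 9.0 + (0.125)·(-0.2) = 8.9750.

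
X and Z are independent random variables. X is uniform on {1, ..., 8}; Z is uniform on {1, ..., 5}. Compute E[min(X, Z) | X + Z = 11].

4

Outcomes with X + Z = 11: (6,5), (7,4), (8,3), each with probability 1/40.
E[min(X, Z) | X + Z = 11] = (5 + 4 + 3) / 3 = 4.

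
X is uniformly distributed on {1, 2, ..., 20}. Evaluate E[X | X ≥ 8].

P(X ≥ 8) = 13/20.
E[X | X ≥ 8] = (91/10) / (13/20) = 14.

14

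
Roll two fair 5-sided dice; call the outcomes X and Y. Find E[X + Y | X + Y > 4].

130/19

P(X + Y > 4) = 19/25.
Summing (X+Y)·P(x,y) over outcomes with X + Y > 4 gives 26/5.
E[X + Y | X + Y > 4] = (26/5) / (19/25) = 130/19.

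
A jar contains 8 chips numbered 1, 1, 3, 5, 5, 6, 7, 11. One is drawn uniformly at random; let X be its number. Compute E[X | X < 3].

1

P(X < 3) = 1/4.
Σ over the event: 1·1/4 = 1/4.
E[X | X < 3] = (1/4) / (1/4) = 1.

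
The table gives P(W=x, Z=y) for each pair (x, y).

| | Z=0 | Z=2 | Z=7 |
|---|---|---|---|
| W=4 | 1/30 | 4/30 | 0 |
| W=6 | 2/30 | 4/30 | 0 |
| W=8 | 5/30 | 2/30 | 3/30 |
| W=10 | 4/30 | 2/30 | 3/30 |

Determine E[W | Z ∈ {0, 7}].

P(Z ∈ {0, 7}) = 3/5.
Σ W·P over the event = 4·(1/30) + 6·(2/30) + 8·(5/30) + 8·(3/30) + 10·(4/30) + 10·(3/30) = 5.
E[W | Z ∈ {0, 7}] = (5) / (3/5) = 25/3.

25/3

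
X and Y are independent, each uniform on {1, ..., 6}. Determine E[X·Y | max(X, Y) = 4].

Outcomes with max(X, Y) = 4: (1,4), (2,4), (3,4), (4,1), (4,2), (4,3), (4,4), each with probability 1/36.
E[X·Y | max(X, Y) = 4] = (4 + 8 + 12 + 4 + 8 + 12 + 16) / 7 = 64/7.

64/7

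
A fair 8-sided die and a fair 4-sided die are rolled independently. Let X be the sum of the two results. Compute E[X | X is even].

7

P(X is even) = 1/2.
Σ over the event: 2·1/32 + 4·3/32 + 6·1/8 + 8·1/8 + 10·3/32 + 12·1/32 = 7/2.
E[X | X is even] = (7/2) / (1/2) = 7.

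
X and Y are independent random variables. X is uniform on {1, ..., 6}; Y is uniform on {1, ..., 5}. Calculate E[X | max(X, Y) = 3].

P(max(X, Y) = 3) = 1/6.
Summing X·P(x,y) over outcomes with max(X, Y) = 3 gives 2/5.
E[X | max(X, Y) = 3] = (2/5) / (1/6) = 12/5.

12/5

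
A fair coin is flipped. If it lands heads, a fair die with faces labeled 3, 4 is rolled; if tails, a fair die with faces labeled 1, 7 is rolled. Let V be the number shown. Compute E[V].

15/4

E[V | heads] = (3+4)/2 = 7/2.
E[V | tails] = (1+7)/2 = 4.
By the law of total expectation,
E[V] = (1/2)·(7/2) + (1/2)·(4) = 15/4.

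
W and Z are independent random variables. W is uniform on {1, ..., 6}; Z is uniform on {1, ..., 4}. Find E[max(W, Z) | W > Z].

32/7

P(W > Z) = 7/12.
Summing max(W,Z)·P(x,y) over outcomes with W > Z gives 8/3.
E[max(W, Z) | W > Z] = (8/3) / (7/12) = 32/7.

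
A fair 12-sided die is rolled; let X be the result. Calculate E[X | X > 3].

Given X > 3, X is equally likely to be any of {4, 5, 6, 7, 8, 9, 10, 11, 12}.
E[X | X > 3] = (4 + 5 + 6 + 7 + 8 + 9 + 10 + 11 + 12) / 9 = 8.

8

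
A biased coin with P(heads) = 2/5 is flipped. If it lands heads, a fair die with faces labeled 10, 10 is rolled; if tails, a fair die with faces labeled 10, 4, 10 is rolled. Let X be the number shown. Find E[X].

44/5

E[X | heads] = (10+10)/2 = 10.
E[X | tails] = (10+4+10)/3 = 8.
By the law of total expectation,
E[X] = (2/5)·(10) + (3/5)·(8) = 44/5.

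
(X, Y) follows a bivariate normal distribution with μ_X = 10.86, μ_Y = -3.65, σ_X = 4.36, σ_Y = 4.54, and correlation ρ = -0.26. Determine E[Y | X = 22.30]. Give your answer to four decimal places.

-6.7472

E[Y | X=x] = μ_Y + ρ(σ_Y/σ_X)(x − μ_X) for jointly normal variables.
E[Y | X=22.30] = -3.65 + (-0.26)·(4.54/4.36)·(22.30 − (10.86)) = -3.65 + (-0.27073)·(11.44) = -6.7472.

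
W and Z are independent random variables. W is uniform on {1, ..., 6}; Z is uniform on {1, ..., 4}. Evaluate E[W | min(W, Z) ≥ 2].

P(min(W, Z) ≥ 2) = 5/8.
Summing W·P(x,y) over outcomes with min(W, Z) ≥ 2 gives 5/2.
E[W | min(W, Z) ≥ 2] = (5/2) / (5/8) = 4.

4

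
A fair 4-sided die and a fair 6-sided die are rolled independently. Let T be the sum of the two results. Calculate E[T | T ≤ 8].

116/21

P(T ≤ 8) = 7/8.
Σ over the event: 2·1/24 + 3·1/12 + 4·1/8 + 5·1/6 + 6·1/6 + 7·1/6 + 8·1/8 = 29/6.
E[T | T ≤ 8] = (29/6) / (7/8) = 116/21.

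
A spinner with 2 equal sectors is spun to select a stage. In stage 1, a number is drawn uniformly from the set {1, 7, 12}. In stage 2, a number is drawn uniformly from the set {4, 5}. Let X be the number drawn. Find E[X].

67/12

E[X | stage 1] = (1+7+12)/3 = 20/3.
E[X | stage 2] = (4+5)/2 = 9/2.
By the law of total expectation,
E[X] = (1/2)·(20/3) + (1/2)·(9/2) = 67/12.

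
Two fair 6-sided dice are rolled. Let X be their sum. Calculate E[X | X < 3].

P(X < 3) = 1/36.
Σ over the event: 2·1/36 = 1/18.
E[X | X < 3] = (1/18) / (1/36) = 2.

2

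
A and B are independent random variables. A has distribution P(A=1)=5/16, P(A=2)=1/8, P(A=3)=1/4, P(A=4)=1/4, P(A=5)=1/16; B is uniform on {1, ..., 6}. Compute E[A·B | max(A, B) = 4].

P(max(A, B) = 4) = 9/32.
Summing AB·P(x,y) over outcomes with max(A, B) = 4 gives 61/24.
E[A·B | max(A, B) = 4] = (61/24) / (9/32) = 244/27.

244/27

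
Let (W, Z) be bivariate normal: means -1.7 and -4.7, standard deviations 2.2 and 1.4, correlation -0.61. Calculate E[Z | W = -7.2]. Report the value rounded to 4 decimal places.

For a bivariate normal, E[Z | W=x] = μ_Z + ρ·(σ_Z/σ_W)·(x − μ_W).
E[Z | W=-7.2] = -4.7 + (-0.61)·(1.4/2.2)·(-7.2 − (-1.7)) = -4.7 + (-0.38818)·(-5.5) = -2.5650.

-2.5650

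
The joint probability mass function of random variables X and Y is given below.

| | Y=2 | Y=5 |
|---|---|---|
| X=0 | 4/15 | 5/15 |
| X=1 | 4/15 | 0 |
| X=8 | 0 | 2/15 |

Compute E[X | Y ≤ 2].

P(Y ≤ 2) = 8/15.
Σ X·P over the event = 0·(4/15) + 1·(4/15) = 4/15.
E[X | Y ≤ 2] = (4/15) / (8/15) = 1/2.

1/2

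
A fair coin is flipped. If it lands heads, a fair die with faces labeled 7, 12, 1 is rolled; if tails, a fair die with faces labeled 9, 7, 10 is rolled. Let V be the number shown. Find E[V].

23/3

E[V | heads] = (7+12+1)/3 = 20/3.
E[V | tails] = (9+7+10)/3 = 26/3.
E[V] = (1/2)·(20/3) + (1/2)·(26/3) = 23/3.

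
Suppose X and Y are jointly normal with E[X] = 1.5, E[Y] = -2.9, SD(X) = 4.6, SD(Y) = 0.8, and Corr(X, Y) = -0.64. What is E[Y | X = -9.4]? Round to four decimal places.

The regression of Y on X has slope ρ·σ_Y/σ_X and passes through (μ_X, μ_Y).
E[Y | X=-9.4] = -2.9 + (-0.64)·(0.8/4.6)·(-9.4 − (1.5)) = -2.9 + (-0.1113)·(-10.9) = -1.6868.

-1.6868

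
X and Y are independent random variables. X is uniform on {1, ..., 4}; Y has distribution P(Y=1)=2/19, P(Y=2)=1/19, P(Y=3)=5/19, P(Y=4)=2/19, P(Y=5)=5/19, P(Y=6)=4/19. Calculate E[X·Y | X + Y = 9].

P(X + Y = 9) = 9/76.
Summing XY·P(x,y) over outcomes with X + Y = 9 gives 43/19.
E[X·Y | X + Y = 9] = (43/19) / (9/76) = 172/9.

172/9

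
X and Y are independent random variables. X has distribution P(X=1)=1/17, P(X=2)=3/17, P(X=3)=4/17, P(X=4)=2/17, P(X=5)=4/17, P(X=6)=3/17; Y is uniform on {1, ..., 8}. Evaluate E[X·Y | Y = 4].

260/17

P(Y = 4) = 1/8.
Summing XY·P(x,y) over outcomes with Y = 4 gives 65/34.
E[X·Y | Y = 4] = (65/34) / (1/8) = 260/17.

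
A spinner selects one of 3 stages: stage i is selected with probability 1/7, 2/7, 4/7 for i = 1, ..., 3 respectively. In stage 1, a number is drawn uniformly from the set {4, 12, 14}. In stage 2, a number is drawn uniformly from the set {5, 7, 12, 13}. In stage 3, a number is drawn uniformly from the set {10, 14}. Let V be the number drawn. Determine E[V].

153/14

E[V | stage 1] = (4+12+14)/3 = 10.
E[V | stage 2] = (5+7+12+13)/4 = 37/4.
E[V | stage 3] = (10+14)/2 = 12.
E[V] = (1/7)·(10) + (2/7)·(37/4) + (4/7)·(12) = 153/14.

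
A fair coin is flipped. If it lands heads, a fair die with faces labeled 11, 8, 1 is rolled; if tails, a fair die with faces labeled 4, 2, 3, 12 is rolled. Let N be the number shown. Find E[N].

E[N | heads] = (11+8+1)/3 = 20/3.
E[N | tails] = (4+2+3+12)/4 = 21/4.
E[N] = (1/2)·(20/3) + (1/2)·(21/4) = 143/24.

143/24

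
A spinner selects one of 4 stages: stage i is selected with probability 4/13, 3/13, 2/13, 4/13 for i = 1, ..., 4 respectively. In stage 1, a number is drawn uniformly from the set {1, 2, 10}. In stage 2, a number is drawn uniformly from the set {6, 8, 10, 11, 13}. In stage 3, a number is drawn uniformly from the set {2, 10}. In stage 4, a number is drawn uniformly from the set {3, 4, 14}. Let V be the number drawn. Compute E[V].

E[V | stage 1] = (1+2+10)/3 = 13/3.
E[V | stage 2] = (6+8+10+11+13)/5 = 48/5.
E[V | stage 3] = (2+10)/2 = 6.
E[V | stage 4] = (3+4+14)/3 = 7.
By the law of total expectation,
E[V] = (4/13)·(13/3) + (3/13)·(48/5) + (2/13)·(6) + (4/13)·(7) = 1292/195.

1292/195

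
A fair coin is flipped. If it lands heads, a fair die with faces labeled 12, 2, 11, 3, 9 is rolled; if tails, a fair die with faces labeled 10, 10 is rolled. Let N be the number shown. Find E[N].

87/10

E[N | heads] = (12+2+11+3+9)/5 = 37/5.
E[N | tails] = (10+10)/2 = 10.
By the law of total expectation,
E[N] = (1/2)·(37/5) + (1/2)·(10) = 87/10.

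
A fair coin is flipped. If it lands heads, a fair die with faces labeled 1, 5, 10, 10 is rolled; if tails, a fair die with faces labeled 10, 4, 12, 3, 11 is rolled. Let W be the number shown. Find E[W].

29/4

E[W | heads] = (1+5+10+10)/4 = 13/2.
E[W | tails] = (10+4+12+3+11)/5 = 8.
E[W] = (1/2)·(13/2) + (1/2)·(8) = 29/4.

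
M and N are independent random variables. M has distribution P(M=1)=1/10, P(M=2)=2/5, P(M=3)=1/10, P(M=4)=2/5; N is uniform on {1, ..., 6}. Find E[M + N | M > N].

31/6

P(M > N) = 3/10.
Summing (M+N)·P(x,y) over outcomes with M > N gives 31/20.
E[M + N | M > N] = (31/20) / (3/10) = 31/6.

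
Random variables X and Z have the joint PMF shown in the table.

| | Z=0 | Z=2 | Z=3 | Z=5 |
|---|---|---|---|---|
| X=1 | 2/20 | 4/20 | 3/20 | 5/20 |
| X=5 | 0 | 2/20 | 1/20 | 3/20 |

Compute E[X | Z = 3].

2

P(Z = 3) = 1/5.
Σ X·P over the event = 1·(3/20) + 5·(1/20) = 2/5.
E[X | Z = 3] = (2/5) / (1/5) = 2.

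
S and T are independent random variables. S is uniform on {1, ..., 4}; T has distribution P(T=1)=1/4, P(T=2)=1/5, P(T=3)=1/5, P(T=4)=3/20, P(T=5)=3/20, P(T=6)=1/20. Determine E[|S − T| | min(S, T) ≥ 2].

P(min(S, T) ≥ 2) = 9/16.
Summing |S−T|·P(x,y) over outcomes with min(S, T) ≥ 2 gives 7/10.
E[|S − T| | min(S, T) ≥ 2] = (7/10) / (9/16) = 56/45.

56/45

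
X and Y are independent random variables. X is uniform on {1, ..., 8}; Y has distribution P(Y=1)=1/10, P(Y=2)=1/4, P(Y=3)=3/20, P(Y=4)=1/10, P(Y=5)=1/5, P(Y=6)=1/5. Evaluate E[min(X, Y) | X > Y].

P(X > Y) = 87/160.
Summing min(X,Y)·P(x,y) over outcomes with X > Y gives 259/160.
E[min(X, Y) | X > Y] = (259/160) / (87/160) = 259/87.

259/87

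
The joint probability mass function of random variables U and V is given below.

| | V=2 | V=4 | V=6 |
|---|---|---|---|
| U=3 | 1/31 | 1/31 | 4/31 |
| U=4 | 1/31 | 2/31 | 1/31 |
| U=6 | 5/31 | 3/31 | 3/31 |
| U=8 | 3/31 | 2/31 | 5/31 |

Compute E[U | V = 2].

P(V = 2) = 10/31.
Σ U·P over the event = 3·(1/31) + 4·(1/31) + 6·(5/31) + 8·(3/31) = 61/31.
E[U | V = 2] = (61/31) / (10/31) = 61/10.

61/10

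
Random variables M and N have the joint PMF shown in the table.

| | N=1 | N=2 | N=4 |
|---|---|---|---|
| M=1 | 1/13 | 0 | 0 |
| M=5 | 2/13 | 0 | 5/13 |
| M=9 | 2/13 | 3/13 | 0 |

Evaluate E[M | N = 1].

29/5

P(N = 1) = 5/13.
Σ M·P over the event = 1·(1/13) + 5·(2/13) + 9·(2/13) = 29/13.
E[M | N = 1] = (29/13) / (5/13) = 29/5.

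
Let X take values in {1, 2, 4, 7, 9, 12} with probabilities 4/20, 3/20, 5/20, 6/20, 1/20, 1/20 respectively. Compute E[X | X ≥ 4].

P(X ≥ 4) = 13/20.
Σ over the event: 4·1/4 + 7·3/10 + 9·1/20 + 12·1/20 = 83/20.
E[X | X ≥ 4] = (83/20) / (13/20) = 83/13.

83/13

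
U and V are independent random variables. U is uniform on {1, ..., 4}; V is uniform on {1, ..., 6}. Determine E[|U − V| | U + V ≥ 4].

2

P(U + V ≥ 4) = 7/8.
Summing |U−V|·P(x,y) over outcomes with U + V ≥ 4 gives 7/4.
E[|U − V| | U + V ≥ 4] = (7/4) / (7/8) = 2.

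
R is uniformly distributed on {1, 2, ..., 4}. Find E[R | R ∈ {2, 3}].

P(R ∈ {2, 3}) = 1/2.
Σ over the event: 2·1/4 + 3·1/4 = 5/4.
E[R | R ∈ {2, 3}] = (5/4) / (1/2) = 5/2.

5/2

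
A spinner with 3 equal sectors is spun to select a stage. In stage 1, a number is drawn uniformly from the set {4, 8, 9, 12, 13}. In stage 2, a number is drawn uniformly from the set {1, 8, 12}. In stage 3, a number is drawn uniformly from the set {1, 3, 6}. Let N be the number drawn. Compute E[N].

293/45

E[N | stage 1] = (4+8+9+12+13)/5 = 46/5.
E[N | stage 2] = (1+8+12)/3 = 7.
E[N | stage 3] = (1+3+6)/3 = 10/3.
By the law of total expectation,
E[N] = (1/3)·(46/5) + (1/3)·(7) + (1/3)·(10/3) = 293/45.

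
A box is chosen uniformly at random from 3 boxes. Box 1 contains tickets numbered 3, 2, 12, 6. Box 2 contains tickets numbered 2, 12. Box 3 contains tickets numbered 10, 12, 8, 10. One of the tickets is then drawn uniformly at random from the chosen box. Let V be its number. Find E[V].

91/12

E[V | box 1] = (3+2+12+6)/4 = 23/4.
E[V | box 2] = (2+12)/2 = 7.
E[V | box 3] = (10+12+8+10)/4 = 10.
E[V] = (1/3)·(23/4) + (1/3)·(7) + (1/3)·(10) = 91/12.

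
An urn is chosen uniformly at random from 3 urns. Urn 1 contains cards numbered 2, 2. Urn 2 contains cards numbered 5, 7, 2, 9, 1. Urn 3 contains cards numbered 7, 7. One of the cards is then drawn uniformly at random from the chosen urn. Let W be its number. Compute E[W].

23/5

E[W | urn 1] = (2+2)/2 = 2.
E[W | urn 2] = (5+7+2+9+1)/5 = 24/5.
E[W | urn 3] = (7+7)/2 = 7.
E[W] = (1/3)·(2) + (1/3)·(24/5) + (1/3)·(7) = 23/5.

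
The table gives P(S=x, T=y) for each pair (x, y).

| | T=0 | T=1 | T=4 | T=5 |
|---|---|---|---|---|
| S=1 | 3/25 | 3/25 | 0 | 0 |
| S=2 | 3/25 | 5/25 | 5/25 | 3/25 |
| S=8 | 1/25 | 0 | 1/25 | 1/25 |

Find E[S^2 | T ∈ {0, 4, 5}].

P(T ∈ {0, 4, 5}) = 17/25.
Σ S^2·P over the event = 1·(3/25) + 4·(3/25) + 4·(5/25) + 4·(3/25) + 64·(1/25) + 64·(1/25) + 64·(1/25) = 239/25.
E[S^2 | T ∈ {0, 4, 5}] = (239/25) / (17/25) = 239/17.

239/17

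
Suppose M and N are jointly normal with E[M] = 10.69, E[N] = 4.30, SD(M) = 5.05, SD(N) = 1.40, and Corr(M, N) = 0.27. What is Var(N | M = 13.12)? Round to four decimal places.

1.8171

Var(N | M=x) = (1 − ρ²)·σ_N².
Var(N | M=13.12) = (1.40)²·(1 − (0.27)²) = 1.96·0.9271 = 1.8171.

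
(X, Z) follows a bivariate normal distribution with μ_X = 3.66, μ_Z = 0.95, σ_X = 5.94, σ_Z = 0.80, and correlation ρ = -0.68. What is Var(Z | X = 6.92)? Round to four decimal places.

0.3441

The conditional variance in a bivariate normal is σ_Z²(1 − ρ²), independent of x.
Var(Z | X=6.92) = (0.80)²·(1 − (-0.68)²) = 0.64·0.5376 = 0.3441.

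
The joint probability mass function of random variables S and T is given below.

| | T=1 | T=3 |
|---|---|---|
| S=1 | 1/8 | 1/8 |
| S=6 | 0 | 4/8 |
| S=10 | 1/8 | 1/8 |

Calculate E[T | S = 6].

P(S = 6) = 1/2.
Σ T·P over the event = 3·(4/8) = 3/2.
E[T | S = 6] = (3/2) / (1/2) = 3.

3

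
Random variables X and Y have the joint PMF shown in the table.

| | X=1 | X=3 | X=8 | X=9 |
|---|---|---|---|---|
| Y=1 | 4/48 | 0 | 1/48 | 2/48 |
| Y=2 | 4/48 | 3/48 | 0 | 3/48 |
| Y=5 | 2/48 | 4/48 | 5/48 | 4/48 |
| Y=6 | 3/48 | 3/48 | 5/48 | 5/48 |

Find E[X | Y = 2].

4

P(Y = 2) = 5/24.
Σ X·P over the event = 1·(4/48) + 3·(3/48) + 9·(3/48) = 5/6.
E[X | Y = 2] = (5/6) / (5/24) = 4.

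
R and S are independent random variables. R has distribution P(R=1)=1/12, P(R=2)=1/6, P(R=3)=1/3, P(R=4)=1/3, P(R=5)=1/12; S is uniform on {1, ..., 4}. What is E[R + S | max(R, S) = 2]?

17/5

P(max(R, S) = 2) = 5/48.
Summing (R+S)·P(x,y) over outcomes with max(R, S) = 2 gives 17/48.
E[R + S | max(R, S) = 2] = (17/48) / (5/48) = 17/5.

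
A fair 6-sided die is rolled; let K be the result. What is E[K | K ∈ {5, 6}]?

11/2

P(K ∈ {5, 6}) = 1/3.
Σ over the event: 5·1/6 + 6·1/6 = 11/6.
E[K | K ∈ {5, 6}] = (11/6) / (1/3) = 11/2.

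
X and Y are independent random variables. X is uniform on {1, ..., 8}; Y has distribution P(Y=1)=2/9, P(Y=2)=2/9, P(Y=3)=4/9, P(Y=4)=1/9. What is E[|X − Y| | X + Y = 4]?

3/2

P(X + Y = 4) = 1/9.
Summing |X−Y|·P(x,y) over outcomes with X + Y = 4 gives 1/6.
E[|X − Y| | X + Y = 4] = (1/6) / (1/9) = 3/2.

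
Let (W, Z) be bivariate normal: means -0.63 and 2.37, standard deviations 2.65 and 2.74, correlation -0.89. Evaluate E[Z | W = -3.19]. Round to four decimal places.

4.7258

The regression of Z on W has slope ρ·σ_Z/σ_W and passes through (μ_W, μ_Z).
E[Z | W=-3.19] = 2.37 + (-0.89)·(2.74/2.65)·(-3.19 − (-0.63)) = 2.37 + (-0.92023)·(-2.56) = 4.7258.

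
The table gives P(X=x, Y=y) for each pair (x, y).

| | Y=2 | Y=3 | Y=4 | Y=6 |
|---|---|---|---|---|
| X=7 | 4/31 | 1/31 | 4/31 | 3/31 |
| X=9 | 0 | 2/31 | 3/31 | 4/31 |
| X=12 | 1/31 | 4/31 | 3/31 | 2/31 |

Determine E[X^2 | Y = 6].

P(Y = 6) = 9/31.
Σ X^2·P over the event = 49·(3/31) + 81·(4/31) + 144·(2/31) = 759/31.
E[X^2 | Y = 6] = (759/31) / (9/31) = 253/3.

253/3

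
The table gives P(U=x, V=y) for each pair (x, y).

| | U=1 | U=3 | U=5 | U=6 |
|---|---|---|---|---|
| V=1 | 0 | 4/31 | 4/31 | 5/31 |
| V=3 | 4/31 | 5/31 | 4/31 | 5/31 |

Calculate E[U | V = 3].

P(V = 3) = 18/31.
Σ U·P over the event = 1·(4/31) + 3·(5/31) + 5·(4/31) + 6·(5/31) = 69/31.
E[U | V = 3] = (69/31) / (18/31) = 23/6.

23/6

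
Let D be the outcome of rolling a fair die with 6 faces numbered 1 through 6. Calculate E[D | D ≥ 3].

9/2

Given D ≥ 3, D is equally likely to be any of {3, 4, 5, 6}.
E[D | D ≥ 3] = (3 + 4 + 5 + 6) / 4 = 9/2.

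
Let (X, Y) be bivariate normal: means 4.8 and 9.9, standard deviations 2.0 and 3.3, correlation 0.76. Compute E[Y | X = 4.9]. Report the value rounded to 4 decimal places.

10.0254

The regression of Y on X has slope ρ·σ_Y/σ_X and passes through (μ_X, μ_Y).
E[Y | X=4.9] = 9.9 + (0.76)·(3.3/2.0)·(4.9 − (4.8)) = 9.9 + (1.254)·(0.1) = 10.0254.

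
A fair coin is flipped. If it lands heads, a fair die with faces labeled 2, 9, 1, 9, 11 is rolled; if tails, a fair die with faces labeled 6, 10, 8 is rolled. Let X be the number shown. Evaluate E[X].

36/5

E[X | heads] = (2+9+1+9+11)/5 = 32/5.
E[X | tails] = (6+10+8)/3 = 8.
By the law of total expectation,
E[X] = (1/2)·(32/5) + (1/2)·(8) = 36/5.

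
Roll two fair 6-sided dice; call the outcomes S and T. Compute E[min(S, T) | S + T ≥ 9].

Outcomes with S + T ≥ 9: (3,6), (4,5), (4,6), (5,4), (5,5), (5,6), (6,3), (6,4), (6,5), (6,6), each with probability 1/36.
E[min(S, T) | S + T ≥ 9] = (3 + 4 + 4 + 4 + 5 + 5 + 3 + 4 + 5 + 6) / 10 = 43/10.

43/10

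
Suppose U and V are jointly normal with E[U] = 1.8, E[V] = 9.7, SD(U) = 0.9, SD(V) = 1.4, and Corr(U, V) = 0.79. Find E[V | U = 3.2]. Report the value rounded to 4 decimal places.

11.4204

The regression of V on U has slope ρ·σ_V/σ_U and passes through (μ_U, μ_V).
E[V | U=3.2] = 9.7 + (0.79)·(1.4/0.9)·(3.2 − (1.8)) = 9.7 + (1.22889)·(1.4) = 11.4204.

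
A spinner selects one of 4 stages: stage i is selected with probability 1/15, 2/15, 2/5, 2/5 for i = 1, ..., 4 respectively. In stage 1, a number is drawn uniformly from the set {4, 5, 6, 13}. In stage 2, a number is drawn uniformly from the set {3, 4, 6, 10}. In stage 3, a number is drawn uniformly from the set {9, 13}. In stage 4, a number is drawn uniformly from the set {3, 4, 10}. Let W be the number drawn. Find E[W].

79/10

E[W | stage 1] = (4+5+6+13)/4 = 7.
E[W | stage 2] = (3+4+6+10)/4 = 23/4.
E[W | stage 3] = (9+13)/2 = 11.
E[W | stage 4] = (3+4+10)/3 = 17/3.
E[W] = (1/15)·(7) + (2/15)·(23/4) + (2/5)·(11) + (2/5)·(17/3) = 79/10.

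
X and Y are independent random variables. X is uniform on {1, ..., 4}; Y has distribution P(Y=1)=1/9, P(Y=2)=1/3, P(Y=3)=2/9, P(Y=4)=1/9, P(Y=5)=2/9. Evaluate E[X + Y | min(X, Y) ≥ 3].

15/2

P(min(X, Y) ≥ 3) = 5/18.
Summing (X+Y)·P(x,y) over outcomes with min(X, Y) ≥ 3 gives 25/12.
E[X + Y | min(X, Y) ≥ 3] = (25/12) / (5/18) = 15/2.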